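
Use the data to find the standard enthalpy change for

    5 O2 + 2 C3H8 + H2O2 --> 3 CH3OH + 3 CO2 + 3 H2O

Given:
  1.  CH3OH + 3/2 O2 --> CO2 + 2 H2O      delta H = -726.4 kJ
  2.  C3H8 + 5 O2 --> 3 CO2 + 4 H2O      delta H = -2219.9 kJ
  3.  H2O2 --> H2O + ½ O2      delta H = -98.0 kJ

eq. 1 reversed and × 3 (reverse to put CH3OH on the product side; scale by 3 for the 3 CH3OH): (-3)·(-726.4) = +2179.2 kJ
eq. 2 × 2 (scale by 2 for the 2 C3H8): (2)·(-2219.9) = -4439.8 kJ
eq. 3 as written (H2O2 already on the reactant side): -98.0 kJ
By Hess's law, delta H = (-3)·(-726.4) + (2)·(-2219.9) + (1)·(-98.0) = -2358.6 kJ

delta H = -2358.6 kJ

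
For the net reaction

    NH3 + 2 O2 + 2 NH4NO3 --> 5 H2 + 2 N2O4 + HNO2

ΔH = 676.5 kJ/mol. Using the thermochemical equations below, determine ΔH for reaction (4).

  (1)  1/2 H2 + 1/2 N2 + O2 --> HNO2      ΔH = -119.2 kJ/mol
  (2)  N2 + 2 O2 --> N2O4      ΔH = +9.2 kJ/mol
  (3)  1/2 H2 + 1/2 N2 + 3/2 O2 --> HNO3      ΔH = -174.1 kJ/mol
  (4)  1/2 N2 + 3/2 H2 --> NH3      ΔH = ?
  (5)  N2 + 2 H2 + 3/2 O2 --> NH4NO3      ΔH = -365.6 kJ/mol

ΔH = -46.1 kJ/mol

(1) as written (HNO2 already on the product side): -119.2 kJ/mol
(2) × 2 (×2 to match 2 N2O4 in the target): (2)·(+9.2) = +18.4 kJ/mol
(3): not needed (HNO3 appears nowhere else).
(4) reversed (NH3 must end up as a reactant): contributes −x
(5) reversed and × 2 (NH4NO3 must end up as a reactant; scale by 2 for the 2 NH4NO3): (-2)·(-365.6) = +731.2 kJ/mol
+676.5 = (-119.2) + (+18.4) + (+731.2) − x
x = (+676.5 − (+630.4)) / (-1) = -46.1 kJ/mol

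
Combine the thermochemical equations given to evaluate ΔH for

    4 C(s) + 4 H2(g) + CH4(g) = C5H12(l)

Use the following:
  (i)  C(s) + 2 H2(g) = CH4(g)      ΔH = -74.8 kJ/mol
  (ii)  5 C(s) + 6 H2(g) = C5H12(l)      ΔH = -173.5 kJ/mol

ΔH = -98.7 kJ/mol

(i) reversed: +74.8 kJ/mol
(ii) as written: -173.5 kJ/mol
By Hess's law, ΔH = (-1)·(-74.8) + (1)·(-173.5) = -98.7 kJ/mol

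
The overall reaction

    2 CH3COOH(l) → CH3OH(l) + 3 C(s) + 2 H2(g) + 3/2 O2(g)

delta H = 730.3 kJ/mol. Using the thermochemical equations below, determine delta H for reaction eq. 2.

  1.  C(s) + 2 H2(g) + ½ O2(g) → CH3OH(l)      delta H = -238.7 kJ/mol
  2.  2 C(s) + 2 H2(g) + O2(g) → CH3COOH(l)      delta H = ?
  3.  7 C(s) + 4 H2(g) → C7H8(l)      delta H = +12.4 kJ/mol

delta H = -484.5 kJ/mol

eq. 1 as written: -238.7 kJ/mol
eq. 2 reversed and × 2: contributes −2·x
eq. 3: not needed.
+730.3 = (-238.7) − 2·x
x = (+730.3 − (-238.7)) / (-2) = -484.5 kJ/mol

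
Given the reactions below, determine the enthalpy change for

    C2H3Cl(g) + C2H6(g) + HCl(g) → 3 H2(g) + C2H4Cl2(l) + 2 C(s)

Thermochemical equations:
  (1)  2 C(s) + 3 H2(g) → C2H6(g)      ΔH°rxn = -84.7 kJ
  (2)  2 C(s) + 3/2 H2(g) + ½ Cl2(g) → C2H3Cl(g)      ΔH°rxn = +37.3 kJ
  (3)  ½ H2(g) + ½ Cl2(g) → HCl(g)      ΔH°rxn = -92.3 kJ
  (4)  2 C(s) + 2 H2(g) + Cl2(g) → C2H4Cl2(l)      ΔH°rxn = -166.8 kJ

(1) reversed (reverse to put C2H6(g) on the reactant side): +84.7 kJ
(2) reversed (reverse to put C2H3Cl(g) on the reactant side): -37.3 kJ
(3) reversed (HCl(g) must end up as a reactant): +92.3 kJ
(4) as written (C2H4Cl2(l) already on the product side): -166.8 kJ
ΔH°rxn = (+84.7) + (-37.3) + (+92.3) + (-166.8) = -27.1 kJ

ΔH°rxn = -27.1 kJ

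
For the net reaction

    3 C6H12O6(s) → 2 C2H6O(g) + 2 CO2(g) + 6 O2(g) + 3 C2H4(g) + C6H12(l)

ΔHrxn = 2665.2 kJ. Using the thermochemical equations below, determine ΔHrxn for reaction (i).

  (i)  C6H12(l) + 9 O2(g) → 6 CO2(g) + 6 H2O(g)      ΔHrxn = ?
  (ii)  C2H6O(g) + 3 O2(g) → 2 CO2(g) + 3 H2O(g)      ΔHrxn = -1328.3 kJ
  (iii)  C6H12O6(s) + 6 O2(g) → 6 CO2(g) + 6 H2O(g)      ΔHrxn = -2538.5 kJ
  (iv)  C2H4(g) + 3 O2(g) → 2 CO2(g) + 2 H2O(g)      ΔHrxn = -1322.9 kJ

ΔHrxn = -3655.4 kJ

(i) reversed: contributes −x
(ii) reversed and × 2: (-2)·(-1328.3) = +2656.6 kJ
(iii) × 3: (3)·(-2538.5) = -7615.5 kJ
(iv) reversed and × 3: (-3)·(-1322.9) = +3968.7 kJ
+2665.2 = (+2656.6) + (-7615.5) + (+3968.7) − x
x = (+2665.2 − (-990.2)) / (-1) = -3655.4 kJ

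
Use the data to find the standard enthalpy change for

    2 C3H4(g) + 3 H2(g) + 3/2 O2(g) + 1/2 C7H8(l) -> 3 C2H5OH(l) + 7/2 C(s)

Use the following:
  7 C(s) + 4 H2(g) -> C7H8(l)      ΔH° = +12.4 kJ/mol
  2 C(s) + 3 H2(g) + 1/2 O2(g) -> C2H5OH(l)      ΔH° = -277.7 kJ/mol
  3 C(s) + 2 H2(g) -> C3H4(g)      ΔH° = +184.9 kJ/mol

equation 1 reversed and × 1/2: (-1/2)·(+12.4) = -6.2 kJ/mol
equation 2 × 3: (3)·(-277.7) = -833.1 kJ/mol
equation 3 reversed and × 2: (-2)·(+184.9) = -369.8 kJ/mol
Combining the equations, ΔH° = (-1/2)·(+12.4) + (3)·(-277.7) + (-2)·(+184.9) = -1209.1 kJ/mol

ΔH° = -1209.1 kJ/mol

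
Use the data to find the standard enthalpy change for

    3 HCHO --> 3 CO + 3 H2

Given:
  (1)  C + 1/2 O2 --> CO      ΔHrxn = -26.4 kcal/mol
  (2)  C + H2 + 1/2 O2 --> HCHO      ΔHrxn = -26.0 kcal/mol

(1) × 3: (3)·(-26.4) = -79.2 kcal/mol
(2) reversed and × 3: (-3)·(-26.0) = +78.0 kcal/mol
ΔHrxn = (3)·(-26.4) + (-3)·(-26.0) = -1.2 kcal/mol

ΔHrxn = -1.2 kcal/mol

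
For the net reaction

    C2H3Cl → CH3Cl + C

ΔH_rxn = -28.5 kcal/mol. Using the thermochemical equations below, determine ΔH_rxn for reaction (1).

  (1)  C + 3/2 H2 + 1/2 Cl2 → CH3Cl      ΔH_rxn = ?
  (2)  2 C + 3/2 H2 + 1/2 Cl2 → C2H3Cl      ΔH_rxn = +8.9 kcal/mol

(1) as written (CH3Cl already on the product side): contributes x
(2) reversed (reverse to put C2H3Cl on the reactant side): -8.9 kcal/mol
-28.5 = (-8.9) + x
x = (-28.5 − (-8.9)) / (1) = -19.6 kcal/mol

ΔH_rxn = -19.6 kcal/mol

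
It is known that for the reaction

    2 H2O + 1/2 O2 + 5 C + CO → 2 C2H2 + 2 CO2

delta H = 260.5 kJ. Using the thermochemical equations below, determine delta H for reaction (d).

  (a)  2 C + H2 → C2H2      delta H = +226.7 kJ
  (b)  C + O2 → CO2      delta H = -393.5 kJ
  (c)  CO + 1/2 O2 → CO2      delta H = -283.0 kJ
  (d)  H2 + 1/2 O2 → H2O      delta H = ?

delta H = -241.8 kJ

(a) × 2: (2)·(+226.7) = +453.4 kJ
(b) as written: -393.5 kJ
(c) as written: -283.0 kJ
(d) reversed and × 2: contributes −2·x
+260.5 = (+453.4) + (-393.5) + (-283.0) − 2·x
x = (+260.5 − (-223.1)) / (-2) = -241.8 kJ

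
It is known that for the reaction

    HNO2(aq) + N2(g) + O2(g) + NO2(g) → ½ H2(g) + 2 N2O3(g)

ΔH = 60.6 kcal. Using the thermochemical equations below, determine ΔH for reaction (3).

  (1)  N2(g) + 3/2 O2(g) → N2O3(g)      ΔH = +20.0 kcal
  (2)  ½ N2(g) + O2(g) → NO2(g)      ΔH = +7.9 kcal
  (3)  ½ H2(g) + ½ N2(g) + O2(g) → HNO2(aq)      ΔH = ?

(1) × 2: (2)·(+20.0) = +40.0 kcal
(2) reversed: -7.9 kcal
(3) reversed: contributes −x
+60.6 = (+40.0) + (-7.9) − x
x = (+60.6 − (+32.1)) / (-1) = -28.5 kcal

ΔH = -28.5 kcal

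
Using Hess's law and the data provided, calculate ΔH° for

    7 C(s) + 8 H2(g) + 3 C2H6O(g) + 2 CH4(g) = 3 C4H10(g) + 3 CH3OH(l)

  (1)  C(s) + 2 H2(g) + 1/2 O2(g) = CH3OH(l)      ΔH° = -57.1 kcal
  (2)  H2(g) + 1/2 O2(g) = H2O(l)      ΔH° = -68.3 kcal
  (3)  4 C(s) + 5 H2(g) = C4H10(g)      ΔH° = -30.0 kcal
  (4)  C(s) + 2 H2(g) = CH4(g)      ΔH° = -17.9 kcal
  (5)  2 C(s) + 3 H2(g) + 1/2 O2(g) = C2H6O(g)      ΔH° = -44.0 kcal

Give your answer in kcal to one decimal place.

ΔH° = -93.5 kcal

(1) × 3: (3)·(-57.1) = -171.3 kcal
(2): not needed.
(3) × 3: (3)·(-30.0) = -90.0 kcal
(4) reversed and × 2: (-2)·(-17.9) = +35.8 kcal
(5) reversed and × 3: (-3)·(-44.0) = +132.0 kcal
ΔH° = (-171.3) + (-90.0) + (+35.8) + (+132.0) = -93.5 kcal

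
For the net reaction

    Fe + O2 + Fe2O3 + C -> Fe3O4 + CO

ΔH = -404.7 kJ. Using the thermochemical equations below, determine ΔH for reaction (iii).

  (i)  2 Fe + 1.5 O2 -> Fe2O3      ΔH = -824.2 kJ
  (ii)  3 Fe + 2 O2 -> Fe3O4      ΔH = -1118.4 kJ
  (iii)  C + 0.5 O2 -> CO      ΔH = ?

(i) reversed: +824.2 kJ
(ii) as written: -1118.4 kJ
(iii) as written: contributes x
-404.7 = (+824.2) + (-1118.4) + x
x = (-404.7 − (-294.2)) / (1) = -110.5 kJ

ΔH = -110.5 kJ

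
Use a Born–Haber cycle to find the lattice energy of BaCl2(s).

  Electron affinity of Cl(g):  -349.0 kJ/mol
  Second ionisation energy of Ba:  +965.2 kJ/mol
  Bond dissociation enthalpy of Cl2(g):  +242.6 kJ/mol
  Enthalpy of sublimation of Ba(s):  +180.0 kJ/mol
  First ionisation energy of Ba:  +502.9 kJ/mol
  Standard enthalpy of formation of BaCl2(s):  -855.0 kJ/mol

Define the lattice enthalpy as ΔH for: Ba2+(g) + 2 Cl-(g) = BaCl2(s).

U = -2047.7 kJ/mol

ΔHf° = 1·ΔHsub + 1·(ΣIE) + 1·D(Cl2) + 2·EA + U
-855.0 = 1·(+180.0) + 1·(+1468.1) + 1·(+242.6) + 2·(-349.0) + U
U = -855.0 − (+1192.7) = -2047.7 kJ/mol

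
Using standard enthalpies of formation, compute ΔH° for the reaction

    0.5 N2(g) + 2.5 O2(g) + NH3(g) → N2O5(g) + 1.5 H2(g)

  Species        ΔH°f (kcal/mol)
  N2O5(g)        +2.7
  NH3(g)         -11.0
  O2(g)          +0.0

ΔH°rxn = Σ nΔHf°(products) − Σ nΔHf°(reactants).
Products: 1·(+2.7) + 3/2·(+0.0) = +2.7
Reactants: 1/2·(+0.0) + 5/2·(+0.0) + 1·(-11.0) = -11.0
ΔH° = (+2.7) − (-11.0) = 13.7 kcal/mol

ΔH° = 13.7 kcal/mol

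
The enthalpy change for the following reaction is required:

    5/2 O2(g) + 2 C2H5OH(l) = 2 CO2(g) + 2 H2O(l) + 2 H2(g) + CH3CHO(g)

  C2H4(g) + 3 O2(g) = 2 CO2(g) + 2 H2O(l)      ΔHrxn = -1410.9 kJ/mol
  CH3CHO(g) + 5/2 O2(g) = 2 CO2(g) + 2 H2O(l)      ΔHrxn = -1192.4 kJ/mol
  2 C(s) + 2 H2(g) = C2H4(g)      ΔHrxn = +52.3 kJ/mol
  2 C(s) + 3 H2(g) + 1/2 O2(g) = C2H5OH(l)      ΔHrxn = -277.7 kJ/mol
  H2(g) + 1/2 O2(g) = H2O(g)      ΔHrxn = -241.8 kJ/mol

equation 1 × 2: (2)·(-1410.9) = -2821.8 kJ/mol
equation 2 reversed (reverse to put CH3CHO(g) on the product side): +1192.4 kJ/mol
equation 3 × 2: (2)·(+52.3) = +104.6 kJ/mol
equation 4 reversed and × 2 (reverse to put C2H5OH(l) on the reactant side; scale by 2 for the 2 C2H5OH(l)): (-2)·(-277.7) = +555.4 kJ/mol
equation 5: not needed (H2O(g) appears nowhere else).
ΔHrxn = (-2821.8) + (+1192.4) + (+104.6) + (+555.4) = -969.4 kJ/mol

ΔHrxn = -969.4 kJ/mol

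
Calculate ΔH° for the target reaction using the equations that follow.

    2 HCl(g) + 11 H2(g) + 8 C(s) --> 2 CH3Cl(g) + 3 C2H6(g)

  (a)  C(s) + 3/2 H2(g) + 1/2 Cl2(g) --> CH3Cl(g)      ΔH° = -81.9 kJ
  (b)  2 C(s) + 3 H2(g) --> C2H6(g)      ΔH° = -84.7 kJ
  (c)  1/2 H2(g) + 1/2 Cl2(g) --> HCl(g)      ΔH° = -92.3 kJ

ΔH° = -233.3 kJ

(a) × 2 (scale by 2 for the 2 CH3Cl(g)): (2)·(-81.9) = -163.8 kJ
(b) × 3 (scale by 3 for the 3 C2H6(g)): (3)·(-84.7) = -254.1 kJ
(c) reversed and × 2 (HCl(g) must end up as a reactant; scale by 2 for the 2 HCl(g)): (-2)·(-92.3) = +184.6 kJ
ΔH° = (2)·(-81.9) + (3)·(-84.7) + (-2)·(-92.3) = -233.3 kJ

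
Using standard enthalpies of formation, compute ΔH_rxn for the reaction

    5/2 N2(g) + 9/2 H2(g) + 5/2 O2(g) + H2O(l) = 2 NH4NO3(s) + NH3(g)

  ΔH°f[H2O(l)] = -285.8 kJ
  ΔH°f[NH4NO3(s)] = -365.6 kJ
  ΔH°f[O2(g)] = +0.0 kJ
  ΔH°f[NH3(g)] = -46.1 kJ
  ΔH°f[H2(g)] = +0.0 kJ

ΔH_rxn = -491.5 kJ

Products: 2·(-365.6) + 1·(-46.1) = -777.3
Reactants: 5/2·(+0.0) + 9/2·(+0.0) + 5/2·(+0.0) + 1·(-285.8) = -285.8
ΔH_rxn = (-777.3) − (-285.8) = -491.5 kJ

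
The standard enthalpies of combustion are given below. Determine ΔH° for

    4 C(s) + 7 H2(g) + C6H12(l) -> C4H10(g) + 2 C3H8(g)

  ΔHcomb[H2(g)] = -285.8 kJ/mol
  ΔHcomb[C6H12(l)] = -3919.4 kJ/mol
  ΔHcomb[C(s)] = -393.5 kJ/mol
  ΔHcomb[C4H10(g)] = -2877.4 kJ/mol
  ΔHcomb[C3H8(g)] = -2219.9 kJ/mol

Using ΔH = Σ nΔHc°(reactants) − Σ nΔHc°(products):
= [4·(-393.5) + 7·(-285.8) + 1·(-3919.4)] − [1·(-2877.4) + 2·(-2219.9)]
= -176.8 kJ/mol

ΔH° = -176.8 kJ/mol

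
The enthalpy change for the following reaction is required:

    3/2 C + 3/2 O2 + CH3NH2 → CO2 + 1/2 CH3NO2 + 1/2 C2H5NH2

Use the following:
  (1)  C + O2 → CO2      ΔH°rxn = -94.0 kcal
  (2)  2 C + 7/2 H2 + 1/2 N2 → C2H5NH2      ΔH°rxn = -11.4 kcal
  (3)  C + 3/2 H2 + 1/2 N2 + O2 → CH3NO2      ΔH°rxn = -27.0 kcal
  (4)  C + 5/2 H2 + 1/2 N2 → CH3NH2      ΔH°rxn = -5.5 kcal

(1) as written (CO2 already on the product side): -94.0 kcal
(2) × 1/2 (×1/2 to match 1/2 C2H5NH2 in the target): (1/2)·(-11.4) = -5.7 kcal
(3) × 1/2 (scale by 1/2 for the 1/2 CH3NO2): (1/2)·(-27.0) = -13.5 kcal
(4) reversed (reverse to put CH3NH2 on the reactant side): +5.5 kcal
Summing the manipulated equations, ΔH°rxn = (-94.0) + (-5.7) + (-13.5) + (+5.5) = -107.7 kcal

ΔH°rxn = -107.7 kcal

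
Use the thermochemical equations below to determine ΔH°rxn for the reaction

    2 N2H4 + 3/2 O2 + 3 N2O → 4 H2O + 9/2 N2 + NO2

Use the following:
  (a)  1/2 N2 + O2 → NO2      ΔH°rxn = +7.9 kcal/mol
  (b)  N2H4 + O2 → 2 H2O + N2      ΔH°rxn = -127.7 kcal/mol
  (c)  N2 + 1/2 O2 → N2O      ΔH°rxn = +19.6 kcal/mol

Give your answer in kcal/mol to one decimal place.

ΔH°rxn = -306.3 kcal/mol

(a) as written (NO2 already on the product side): +7.9 kcal/mol
(b) × 2 (×2 to match 2 N2H4 in the target): (2)·(-127.7) = -255.4 kcal/mol
(c) reversed and × 3 (reverse to put N2O on the reactant side; scale by 3 for the 3 N2O): (-3)·(+19.6) = -58.8 kcal/mol
By Hess's law, ΔH°rxn = (+7.9) + (-255.4) + (-58.8) = -306.3 kcal/mol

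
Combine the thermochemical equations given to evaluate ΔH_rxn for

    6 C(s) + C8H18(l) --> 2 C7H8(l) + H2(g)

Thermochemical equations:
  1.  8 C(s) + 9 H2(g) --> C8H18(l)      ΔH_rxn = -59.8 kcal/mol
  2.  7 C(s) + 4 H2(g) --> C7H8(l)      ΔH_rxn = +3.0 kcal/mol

eq. 1 reversed: +59.8 kcal/mol
eq. 2 × 2: (2)·(+3.0) = +6.0 kcal/mol
Summing the manipulated equations, ΔH_rxn = (-1)·(-59.8) + (2)·(+3.0) = 65.8 kcal/mol

ΔH_rxn = 65.8 kcal/mol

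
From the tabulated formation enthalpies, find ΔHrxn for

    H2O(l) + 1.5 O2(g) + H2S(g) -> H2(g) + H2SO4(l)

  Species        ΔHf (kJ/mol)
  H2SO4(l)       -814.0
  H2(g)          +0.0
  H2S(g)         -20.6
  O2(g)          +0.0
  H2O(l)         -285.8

ΔHrxn = -507.6 kJ/mol

ΔH°rxn = Σ nΔHf°(products) − Σ nΔHf°(reactants).
Products: 1·(+0.0) + 1·(-814.0) = -814.0
Reactants: 1·(-285.8) + 3/2·(+0.0) + 1·(-20.6) = -306.4
ΔHrxn = (-814.0) − (-306.4) = -507.6 kJ/mol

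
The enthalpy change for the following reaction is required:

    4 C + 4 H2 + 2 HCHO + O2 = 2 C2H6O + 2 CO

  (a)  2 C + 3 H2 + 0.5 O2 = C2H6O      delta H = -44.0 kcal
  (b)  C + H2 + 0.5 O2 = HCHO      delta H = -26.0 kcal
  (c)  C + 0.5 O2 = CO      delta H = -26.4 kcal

delta H = -88.8 kcal

(a) × 2: (2)·(-44.0) = -88.0 kcal
(b) reversed and × 2: (-2)·(-26.0) = +52.0 kcal
(c) × 2: (2)·(-26.4) = -52.8 kcal
delta H = (-88.0) + (+52.0) + (-52.8) = -88.8 kcal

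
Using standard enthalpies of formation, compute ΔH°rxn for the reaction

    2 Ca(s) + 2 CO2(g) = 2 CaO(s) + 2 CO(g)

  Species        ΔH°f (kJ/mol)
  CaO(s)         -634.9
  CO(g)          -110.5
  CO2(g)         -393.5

ΔH°rxn = -703.8 kJ/mol

ΔH°rxn = Σ nΔHf°(products) − Σ nΔHf°(reactants).
Products: 2·(-634.9) + 2·(-110.5) = -1490.8
Reactants: 2·(+0.0) + 2·(-393.5) = -787.0
ΔH°rxn = (-1490.8) − (-787.0) = -703.8 kJ/mol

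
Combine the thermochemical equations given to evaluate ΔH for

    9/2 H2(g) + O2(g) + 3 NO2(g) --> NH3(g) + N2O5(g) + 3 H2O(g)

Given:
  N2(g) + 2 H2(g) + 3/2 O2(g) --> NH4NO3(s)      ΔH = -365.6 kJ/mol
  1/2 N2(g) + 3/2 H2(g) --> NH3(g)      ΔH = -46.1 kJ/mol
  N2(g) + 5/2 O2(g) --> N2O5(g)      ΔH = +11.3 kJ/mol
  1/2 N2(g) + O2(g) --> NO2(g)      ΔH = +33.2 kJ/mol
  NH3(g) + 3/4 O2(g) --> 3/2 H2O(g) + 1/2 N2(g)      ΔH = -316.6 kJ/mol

equation 1: not needed.
equation 2 × 3: (3)·(-46.1) = -138.3 kJ/mol
equation 3 as written: +11.3 kJ/mol
equation 4 reversed and × 3: (-3)·(+33.2) = -99.6 kJ/mol
equation 5 × 2: (2)·(-316.6) = -633.2 kJ/mol
ΔH = (-138.3) + (+11.3) + (-99.6) + (-633.2) = -859.8 kJ/mol

ΔH = -859.8 kJ/mol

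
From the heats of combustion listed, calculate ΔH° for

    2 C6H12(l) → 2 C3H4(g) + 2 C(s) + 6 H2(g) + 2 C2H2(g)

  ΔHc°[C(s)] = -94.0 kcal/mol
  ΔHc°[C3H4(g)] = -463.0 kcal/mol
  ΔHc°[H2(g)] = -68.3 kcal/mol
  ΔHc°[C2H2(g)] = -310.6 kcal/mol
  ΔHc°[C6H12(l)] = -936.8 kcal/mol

ΔH° = 271.4 kcal/mol

With combustion enthalpies, reactants minus products:
= [2·(-936.8)] − [2·(-463.0) + 2·(-94.0) + 6·(-68.3) + 2·(-310.6)]
= 271.4 kcal/mol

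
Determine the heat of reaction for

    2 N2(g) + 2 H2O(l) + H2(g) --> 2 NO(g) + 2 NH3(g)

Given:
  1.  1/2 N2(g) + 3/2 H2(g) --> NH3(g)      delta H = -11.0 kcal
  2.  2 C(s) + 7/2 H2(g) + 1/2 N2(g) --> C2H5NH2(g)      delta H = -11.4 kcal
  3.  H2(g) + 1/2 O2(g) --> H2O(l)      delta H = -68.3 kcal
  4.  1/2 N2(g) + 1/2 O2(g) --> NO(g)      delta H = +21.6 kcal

delta H = 157.8 kcal

eq. 1 × 2: (2)·(-11.0) = -22.0 kcal
eq. 2: not needed.
eq. 3 reversed and × 2: (-2)·(-68.3) = +136.6 kcal
eq. 4 × 2: (2)·(+21.6) = +43.2 kcal
delta H = (2)·(-11.0) + (-2)·(-68.3) + (2)·(+21.6) = 157.8 kcal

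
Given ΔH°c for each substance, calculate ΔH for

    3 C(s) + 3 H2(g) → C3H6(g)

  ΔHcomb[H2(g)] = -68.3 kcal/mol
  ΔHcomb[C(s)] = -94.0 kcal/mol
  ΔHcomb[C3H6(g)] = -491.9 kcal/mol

ΔH = 5.0 kcal/mol

Using ΔH = Σ nΔHc°(reactants) − Σ nΔHc°(products):
= [3·(-94.0) + 3·(-68.3)] − [1·(-491.9)]
= 5.0 kcal/mol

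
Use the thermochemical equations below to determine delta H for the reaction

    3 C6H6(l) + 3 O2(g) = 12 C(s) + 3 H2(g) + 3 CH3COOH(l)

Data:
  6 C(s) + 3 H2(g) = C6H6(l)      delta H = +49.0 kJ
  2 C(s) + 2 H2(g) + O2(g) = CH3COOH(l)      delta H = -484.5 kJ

equation 1 reversed and × 3 (C6H6(l) must end up as a reactant; ×3 to match 3 C6H6(l) in the target): (-3)·(+49.0) = -147.0 kJ
equation 2 × 3 (×3 to match 3 CH3COOH(l) in the target): (3)·(-484.5) = -1453.5 kJ
delta H = (-3)·(+49.0) + (3)·(-484.5) = -1600.5 kJ

delta H = -1600.5 kJ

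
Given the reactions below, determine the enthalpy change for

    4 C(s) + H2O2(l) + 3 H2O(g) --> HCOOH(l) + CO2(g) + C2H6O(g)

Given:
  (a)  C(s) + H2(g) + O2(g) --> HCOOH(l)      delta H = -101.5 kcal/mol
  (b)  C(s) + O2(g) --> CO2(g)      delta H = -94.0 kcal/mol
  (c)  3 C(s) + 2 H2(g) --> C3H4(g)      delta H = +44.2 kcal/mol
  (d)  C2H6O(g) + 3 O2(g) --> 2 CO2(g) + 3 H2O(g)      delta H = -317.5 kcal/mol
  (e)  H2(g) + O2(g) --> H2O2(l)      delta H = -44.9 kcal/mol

delta H = -21.1 kcal/mol

(a) as written (HCOOH(l) already on the product side): -101.5 kcal/mol
(b) × 3: (3)·(-94.0) = -282.0 kcal/mol
(c): not needed (C3H4(g) appears nowhere else).
(d) reversed (reverse to put C2H6O(g) on the product side): +317.5 kcal/mol
(e) reversed (reverse to put H2O2(l) on the reactant side): +44.9 kcal/mol
Summing the manipulated equations, delta H = (-101.5) + (-282.0) + (+317.5) + (+44.9) = -21.1 kcal/mol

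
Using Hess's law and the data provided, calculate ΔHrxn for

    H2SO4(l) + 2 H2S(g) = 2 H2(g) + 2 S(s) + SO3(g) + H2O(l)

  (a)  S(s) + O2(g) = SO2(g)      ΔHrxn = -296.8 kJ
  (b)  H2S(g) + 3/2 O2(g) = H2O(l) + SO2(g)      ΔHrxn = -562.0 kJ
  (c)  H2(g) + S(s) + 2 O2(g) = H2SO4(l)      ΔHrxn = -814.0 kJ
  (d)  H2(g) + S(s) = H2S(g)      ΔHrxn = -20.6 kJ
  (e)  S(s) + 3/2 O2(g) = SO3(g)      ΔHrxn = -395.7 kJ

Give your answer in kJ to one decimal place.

(a) reversed: +296.8 kJ
(b) as written: -562.0 kJ
(c) reversed: +814.0 kJ
(d) reversed: +20.6 kJ
(e) as written: -395.7 kJ
Since enthalpy is a state function, ΔHrxn = (-1)·(-296.8) + (1)·(-562.0) + (-1)·(-814.0) + (-1)·(-20.6) + (1)·(-395.7) = 173.7 kJ

ΔHrxn = 173.7 kJ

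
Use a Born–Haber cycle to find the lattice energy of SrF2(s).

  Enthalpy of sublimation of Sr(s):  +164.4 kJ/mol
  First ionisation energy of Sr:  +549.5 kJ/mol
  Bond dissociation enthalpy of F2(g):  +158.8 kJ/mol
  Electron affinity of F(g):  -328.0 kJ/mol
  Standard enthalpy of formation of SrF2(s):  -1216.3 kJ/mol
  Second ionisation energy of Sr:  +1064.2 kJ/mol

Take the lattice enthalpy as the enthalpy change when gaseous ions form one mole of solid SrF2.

ΔHf° = 1·ΔHsub + 1·(ΣIE) + 1·D(F2) + 2·EA + U
-1216.3 = 1·(+164.4) + 1·(+1613.7) + 1·(+158.8) + 2·(-328.0) + U
U = -1216.3 − (+1280.9) = -2497.2 kJ/mol

U = -2497.2 kJ/mol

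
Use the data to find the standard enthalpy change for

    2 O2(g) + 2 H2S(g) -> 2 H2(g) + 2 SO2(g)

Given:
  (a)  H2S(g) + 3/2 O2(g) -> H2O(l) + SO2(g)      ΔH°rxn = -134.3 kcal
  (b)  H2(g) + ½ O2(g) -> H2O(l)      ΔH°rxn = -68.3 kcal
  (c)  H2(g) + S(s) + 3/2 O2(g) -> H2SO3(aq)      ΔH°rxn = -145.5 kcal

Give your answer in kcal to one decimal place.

ΔH°rxn = -132.0 kcal

(a) × 2 (×2 to match 2 H2S(g) in the target): (2)·(-134.3) = -268.6 kcal
(b) reversed and × 2: (-2)·(-68.3) = +136.6 kcal
(c): not needed (S(s) appears nowhere else).
Summing the manipulated equations, ΔH°rxn = (-268.6) + (+136.6) = -132.0 kcal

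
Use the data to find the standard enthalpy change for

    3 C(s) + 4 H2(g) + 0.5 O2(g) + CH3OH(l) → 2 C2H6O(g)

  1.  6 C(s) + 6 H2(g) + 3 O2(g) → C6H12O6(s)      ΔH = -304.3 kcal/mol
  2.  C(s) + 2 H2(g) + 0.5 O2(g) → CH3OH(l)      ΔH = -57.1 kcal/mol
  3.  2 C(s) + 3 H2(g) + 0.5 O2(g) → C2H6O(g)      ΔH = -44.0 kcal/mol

ΔH = -30.9 kcal/mol

eq. 1: not needed (C6H12O6(s) appears nowhere else).
eq. 2 reversed (CH3OH(l) must end up as a reactant): +57.1 kcal/mol
eq. 3 × 2 (scale by 2 for the 2 C2H6O(g)): (2)·(-44.0) = -88.0 kcal/mol
ΔH = (-1)·(-57.1) + (2)·(-44.0) = -30.9 kcal/mol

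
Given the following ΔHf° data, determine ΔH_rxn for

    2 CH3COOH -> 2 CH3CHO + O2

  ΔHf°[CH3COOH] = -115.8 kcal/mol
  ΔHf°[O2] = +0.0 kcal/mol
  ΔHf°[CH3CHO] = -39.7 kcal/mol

Products: 2·(-39.7) + 1·(+0.0) = -79.4
Reactants: 2·(-115.8) = -231.6
ΔH_rxn = (-79.4) − (-231.6) = 152.2 kcal/mol

ΔH_rxn = 152.2 kcal/mol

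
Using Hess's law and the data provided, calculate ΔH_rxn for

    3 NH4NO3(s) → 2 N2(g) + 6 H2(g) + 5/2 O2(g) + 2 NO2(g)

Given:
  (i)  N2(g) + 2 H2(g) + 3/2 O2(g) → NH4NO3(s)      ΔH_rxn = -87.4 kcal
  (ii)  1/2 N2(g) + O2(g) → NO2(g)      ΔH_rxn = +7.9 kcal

ΔH_rxn = 278.0 kcal

(i) reversed and × 3: (-3)·(-87.4) = +262.2 kcal
(ii) × 2: (2)·(+7.9) = +15.8 kcal
By Hess's law, ΔH_rxn = (-3)·(-87.4) + (2)·(+7.9) = 278.0 kcal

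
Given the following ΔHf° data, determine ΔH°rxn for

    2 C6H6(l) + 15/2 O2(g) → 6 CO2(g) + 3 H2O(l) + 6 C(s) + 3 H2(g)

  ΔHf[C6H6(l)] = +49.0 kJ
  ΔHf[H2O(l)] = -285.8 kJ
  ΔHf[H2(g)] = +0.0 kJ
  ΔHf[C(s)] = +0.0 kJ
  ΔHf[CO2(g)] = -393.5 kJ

ΔH°rxn = Σ nΔHf°(products) − Σ nΔHf°(reactants).
Products: 6·(-393.5) + 3·(-285.8) + 6·(+0.0) + 3·(+0.0) = -3218.4
Reactants: 2·(+49.0) + 15/2·(+0.0) = +98.0
ΔH°rxn = (-3218.4) − (+98.0) = -3316.4 kJ

ΔH°rxn = -3316.4 kJ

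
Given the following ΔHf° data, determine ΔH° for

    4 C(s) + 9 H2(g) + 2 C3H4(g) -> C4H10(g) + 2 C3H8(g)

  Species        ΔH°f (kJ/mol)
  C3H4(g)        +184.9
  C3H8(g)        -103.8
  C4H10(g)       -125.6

ΔH° = -703.0 kJ/mol

Products: 1·(-125.6) + 2·(-103.8) = -333.2
Reactants: 4·(+0.0) + 9·(+0.0) + 2·(+184.9) = +369.8
ΔH° = (-333.2) − (+369.8) = -703.0 kJ/mol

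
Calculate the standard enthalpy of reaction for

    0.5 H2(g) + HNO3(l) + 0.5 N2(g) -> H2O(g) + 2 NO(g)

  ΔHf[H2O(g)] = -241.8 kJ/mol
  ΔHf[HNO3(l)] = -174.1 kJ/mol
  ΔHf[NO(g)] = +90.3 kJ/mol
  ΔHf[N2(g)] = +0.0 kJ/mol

Products: 1·(-241.8) + 2·(+90.3) = -61.2
Reactants: 1/2·(+0.0) + 1·(-174.1) + 1/2·(+0.0) = -174.1
ΔH°rxn = (-61.2) − (-174.1) = 112.9 kJ/mol

ΔH°rxn = 112.9 kJ/mol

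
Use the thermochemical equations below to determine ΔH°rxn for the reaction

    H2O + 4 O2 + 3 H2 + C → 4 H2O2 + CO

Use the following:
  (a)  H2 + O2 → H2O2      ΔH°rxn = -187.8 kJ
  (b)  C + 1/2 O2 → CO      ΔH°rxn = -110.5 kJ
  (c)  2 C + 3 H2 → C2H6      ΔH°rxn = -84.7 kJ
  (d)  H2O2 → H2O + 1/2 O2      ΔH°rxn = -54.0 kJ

ΔH°rxn = -619.9 kJ

(a) × 3: (3)·(-187.8) = -563.4 kJ
(b) as written (CO already on the product side): -110.5 kJ
(c): not needed (C2H6 appears nowhere else).
(d) reversed (reverse to put H2O on the reactant side): +54.0 kJ
Summing the manipulated equations, ΔH°rxn = (-563.4) + (-110.5) + (+54.0) = -619.9 kJ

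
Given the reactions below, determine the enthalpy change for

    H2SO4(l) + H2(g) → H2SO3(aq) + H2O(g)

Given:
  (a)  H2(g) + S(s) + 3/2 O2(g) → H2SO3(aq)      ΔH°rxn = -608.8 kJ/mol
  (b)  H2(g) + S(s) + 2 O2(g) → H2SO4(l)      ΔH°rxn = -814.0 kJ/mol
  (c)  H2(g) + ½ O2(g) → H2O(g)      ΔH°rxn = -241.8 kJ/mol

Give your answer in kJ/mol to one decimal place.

(a) as written: -608.8 kJ/mol
(b) reversed: +814.0 kJ/mol
(c) as written: -241.8 kJ/mol
Since enthalpy is a state function, ΔH°rxn = (-608.8) + (+814.0) + (-241.8) = -36.6 kJ/mol

ΔH°rxn = -36.6 kJ/mol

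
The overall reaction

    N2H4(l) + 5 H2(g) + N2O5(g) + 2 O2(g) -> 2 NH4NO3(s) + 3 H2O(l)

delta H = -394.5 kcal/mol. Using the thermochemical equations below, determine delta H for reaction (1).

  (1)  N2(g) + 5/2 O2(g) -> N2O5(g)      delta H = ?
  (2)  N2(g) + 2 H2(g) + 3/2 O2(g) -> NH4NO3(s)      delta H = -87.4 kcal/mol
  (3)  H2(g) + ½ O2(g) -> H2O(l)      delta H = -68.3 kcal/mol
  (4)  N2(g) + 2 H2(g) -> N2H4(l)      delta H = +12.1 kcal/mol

(1) reversed: contributes −x
(2) × 2: (2)·(-87.4) = -174.8 kcal/mol
(3) × 3: (3)·(-68.3) = -204.9 kcal/mol
(4) reversed: -12.1 kcal/mol
-394.5 = (-174.8) + (-204.9) + (-12.1) − x
x = (-394.5 − (-391.8)) / (-1) = 2.7 kcal/mol

delta H = 2.7 kcal/mol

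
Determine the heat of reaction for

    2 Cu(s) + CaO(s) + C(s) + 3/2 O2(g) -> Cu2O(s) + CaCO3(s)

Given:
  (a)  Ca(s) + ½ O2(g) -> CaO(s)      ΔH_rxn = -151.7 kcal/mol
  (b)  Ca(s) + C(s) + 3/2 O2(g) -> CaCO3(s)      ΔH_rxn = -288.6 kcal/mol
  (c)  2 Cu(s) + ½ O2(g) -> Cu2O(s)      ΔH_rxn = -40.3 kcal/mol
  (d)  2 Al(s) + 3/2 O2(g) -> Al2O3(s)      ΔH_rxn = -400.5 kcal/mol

(a) reversed: +151.7 kcal/mol
(b) as written: -288.6 kcal/mol
(c) as written: -40.3 kcal/mol
(d): not needed.
Since enthalpy is a state function, ΔH_rxn = (+151.7) + (-288.6) + (-40.3) = -177.2 kcal/mol

ΔH_rxn = -177.2 kcal/mol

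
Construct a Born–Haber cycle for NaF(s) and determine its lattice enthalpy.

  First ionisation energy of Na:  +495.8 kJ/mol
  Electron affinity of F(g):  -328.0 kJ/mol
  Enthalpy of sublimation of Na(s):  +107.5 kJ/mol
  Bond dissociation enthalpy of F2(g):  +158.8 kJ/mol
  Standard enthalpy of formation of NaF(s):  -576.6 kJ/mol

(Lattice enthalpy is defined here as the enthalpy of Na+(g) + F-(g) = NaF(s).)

ΔHf° = 1·ΔHsub + 1·(ΣIE) + 1/2·D(F2) + 1·EA + U
-576.6 = 1·(+107.5) + 1·(+495.8) + 1/2·(+158.8) + 1·(-328.0) + U
U = -576.6 − (+354.7) = -931.3 kJ/mol

U = -931.3 kJ/mol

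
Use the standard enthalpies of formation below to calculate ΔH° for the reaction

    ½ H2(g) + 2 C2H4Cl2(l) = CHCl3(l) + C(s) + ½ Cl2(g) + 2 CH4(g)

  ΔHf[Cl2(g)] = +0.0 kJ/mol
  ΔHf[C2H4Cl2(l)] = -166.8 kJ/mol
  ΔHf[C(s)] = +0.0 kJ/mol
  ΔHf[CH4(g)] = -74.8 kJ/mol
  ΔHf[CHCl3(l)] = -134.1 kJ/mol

ΔH° = 49.9 kJ/mol

Products: 1·(-134.1) + 1·(+0.0) + 1/2·(+0.0) + 2·(-74.8) = -283.7
Reactants: 1/2·(+0.0) + 2·(-166.8) = -333.6
ΔH° = (-283.7) − (-333.6) = 49.9 kJ/mol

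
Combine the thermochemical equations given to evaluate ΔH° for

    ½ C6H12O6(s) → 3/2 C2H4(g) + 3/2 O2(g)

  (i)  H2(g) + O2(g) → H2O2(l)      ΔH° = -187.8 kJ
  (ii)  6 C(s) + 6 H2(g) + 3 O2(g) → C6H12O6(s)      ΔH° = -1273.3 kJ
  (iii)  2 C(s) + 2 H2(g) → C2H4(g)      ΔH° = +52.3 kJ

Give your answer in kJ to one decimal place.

(i): not needed (H2O2(l) appears nowhere else).
(ii) reversed and × 1/2 (reverse to put C6H12O6(s) on the reactant side; ×1/2 to match 1/2 C6H12O6(s) in the target): (-1/2)·(-1273.3) = +636.65 kJ
(iii) × 3/2 (×3/2 to match 3/2 C2H4(g) in the target): (3/2)·(+52.3) = +78.45 kJ
Summing the manipulated equations, ΔH° = (-1/2)·(-1273.3) + (3/2)·(+52.3) = 715.1 kJ

ΔH° = 715.1 kJ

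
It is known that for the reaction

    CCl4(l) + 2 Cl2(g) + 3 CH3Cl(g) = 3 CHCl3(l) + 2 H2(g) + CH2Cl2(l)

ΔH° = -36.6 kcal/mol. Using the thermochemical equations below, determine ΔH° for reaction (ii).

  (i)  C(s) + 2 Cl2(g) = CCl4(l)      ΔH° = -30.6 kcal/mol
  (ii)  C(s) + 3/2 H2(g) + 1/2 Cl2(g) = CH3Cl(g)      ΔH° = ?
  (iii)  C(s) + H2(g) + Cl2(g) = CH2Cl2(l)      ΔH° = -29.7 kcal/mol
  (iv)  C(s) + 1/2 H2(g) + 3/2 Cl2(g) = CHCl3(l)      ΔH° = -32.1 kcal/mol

ΔH° = -19.6 kcal/mol

(i) reversed: +30.6 kcal/mol
(ii) reversed and × 3: contributes −3·x
(iii) as written: -29.7 kcal/mol
(iv) × 3: (3)·(-32.1) = -96.3 kcal/mol
-36.6 = (+30.6) + (-29.7) + (-96.3) − 3·x
x = (-36.6 − (-95.4)) / (-3) = -19.6 kcal/mol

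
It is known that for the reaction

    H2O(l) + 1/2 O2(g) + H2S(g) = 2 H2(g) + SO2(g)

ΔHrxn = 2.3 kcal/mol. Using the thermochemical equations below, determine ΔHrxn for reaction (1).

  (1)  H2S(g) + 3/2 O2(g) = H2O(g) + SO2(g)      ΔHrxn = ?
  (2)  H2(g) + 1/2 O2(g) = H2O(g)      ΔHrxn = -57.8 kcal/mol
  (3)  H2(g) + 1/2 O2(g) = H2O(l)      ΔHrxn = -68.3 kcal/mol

(1) as written: contributes x
(2) reversed: +57.8 kcal/mol
(3) reversed: +68.3 kcal/mol
+2.3 = (+57.8) + (+68.3) + x
x = (+2.3 − (+126.1)) / (1) = -123.8 kcal/mol

ΔHrxn = -123.8 kcal/mol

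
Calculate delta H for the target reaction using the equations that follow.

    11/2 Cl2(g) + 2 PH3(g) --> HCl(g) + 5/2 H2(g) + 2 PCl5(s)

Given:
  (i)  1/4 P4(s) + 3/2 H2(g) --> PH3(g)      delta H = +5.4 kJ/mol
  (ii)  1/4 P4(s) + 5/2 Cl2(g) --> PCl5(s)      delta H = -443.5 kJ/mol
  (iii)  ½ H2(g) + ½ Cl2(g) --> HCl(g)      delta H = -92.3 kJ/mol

(i) reversed and × 2 (reverse to put PH3(g) on the reactant side; ×2 to match 2 PH3(g) in the target): (-2)·(+5.4) = -10.8 kJ/mol
(ii) × 2 (×2 to match 2 PCl5(s) in the target): (2)·(-443.5) = -887.0 kJ/mol
(iii) as written (HCl(g) already on the product side): -92.3 kJ/mol
delta H = (-10.8) + (-887.0) + (-92.3) = -990.1 kJ/mol

delta H = -990.1 kJ/mol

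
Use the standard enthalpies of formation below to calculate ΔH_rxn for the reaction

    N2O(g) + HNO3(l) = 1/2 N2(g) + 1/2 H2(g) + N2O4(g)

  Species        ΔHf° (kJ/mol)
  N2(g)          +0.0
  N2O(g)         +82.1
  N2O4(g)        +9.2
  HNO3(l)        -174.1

ΔH°rxn = Σ nΔHf°(products) − Σ nΔHf°(reactants).
Products: 1/2·(+0.0) + 1/2·(+0.0) + 1·(+9.2) = +9.2
Reactants: 1·(+82.1) + 1·(-174.1) = -92.0
ΔH_rxn = (+9.2) − (-92.0) = 101.2 kJ/mol

ΔH_rxn = 101.2 kJ/mol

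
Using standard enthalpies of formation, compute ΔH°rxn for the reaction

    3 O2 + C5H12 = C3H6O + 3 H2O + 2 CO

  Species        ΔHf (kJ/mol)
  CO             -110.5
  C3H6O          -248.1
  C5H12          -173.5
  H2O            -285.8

ΔH°rxn = -1153.0 kJ/mol

Products: 1·(-248.1) + 3·(-285.8) + 2·(-110.5) = -1326.5
Reactants: 3·(+0.0) + 1·(-173.5) = -173.5
ΔH°rxn = (-1326.5) − (-173.5) = -1153.0 kJ/mol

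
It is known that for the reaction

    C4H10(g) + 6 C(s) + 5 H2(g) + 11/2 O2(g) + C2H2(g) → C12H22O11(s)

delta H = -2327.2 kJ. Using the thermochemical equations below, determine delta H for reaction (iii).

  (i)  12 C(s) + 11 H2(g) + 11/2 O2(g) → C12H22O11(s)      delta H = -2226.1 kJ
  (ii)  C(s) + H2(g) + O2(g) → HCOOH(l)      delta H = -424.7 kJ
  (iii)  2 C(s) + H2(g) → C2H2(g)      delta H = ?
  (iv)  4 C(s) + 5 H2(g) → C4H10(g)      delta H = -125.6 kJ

delta H = 226.7 kJ

(i) as written: -2226.1 kJ
(ii): not needed.
(iii) reversed: contributes −x
(iv) reversed: +125.6 kJ
-2327.2 = (-2226.1) + (+125.6) − x
x = (-2327.2 − (-2100.5)) / (-1) = 226.7 kJ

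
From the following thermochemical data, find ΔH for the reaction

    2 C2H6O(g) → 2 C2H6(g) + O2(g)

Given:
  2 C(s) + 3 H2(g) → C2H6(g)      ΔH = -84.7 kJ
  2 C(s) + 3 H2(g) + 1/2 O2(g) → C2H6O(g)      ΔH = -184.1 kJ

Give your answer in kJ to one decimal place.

equation 1 × 2: (2)·(-84.7) = -169.4 kJ
equation 2 reversed and × 2: (-2)·(-184.1) = +368.2 kJ
Summing the manipulated equations, ΔH = (-169.4) + (+368.2) = 198.8 kJ

ΔH = 198.8 kJ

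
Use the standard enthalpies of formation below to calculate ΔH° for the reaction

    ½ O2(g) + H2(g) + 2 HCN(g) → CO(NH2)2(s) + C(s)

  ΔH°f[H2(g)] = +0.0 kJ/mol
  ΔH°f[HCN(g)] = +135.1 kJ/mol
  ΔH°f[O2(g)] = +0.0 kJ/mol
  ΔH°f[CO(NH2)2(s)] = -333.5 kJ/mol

Products: 1·(-333.5) + 1·(+0.0) = -333.5
Reactants: 1/2·(+0.0) + 1·(+0.0) + 2·(+135.1) = +270.2
ΔH° = (-333.5) − (+270.2) = -603.7 kJ/mol

ΔH° = -603.7 kJ/mol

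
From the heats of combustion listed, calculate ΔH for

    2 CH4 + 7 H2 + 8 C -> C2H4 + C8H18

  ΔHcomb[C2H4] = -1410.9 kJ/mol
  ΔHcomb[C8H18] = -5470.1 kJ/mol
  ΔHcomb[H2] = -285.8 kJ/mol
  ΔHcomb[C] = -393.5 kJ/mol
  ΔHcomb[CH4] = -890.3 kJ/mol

Using ΔH = Σ nΔHc°(reactants) − Σ nΔHc°(products):
= [2·(-890.3) + 7·(-285.8) + 8·(-393.5)] − [1·(-1410.9) + 1·(-5470.1)]
= -48.2 kJ/mol

ΔH = -48.2 kJ/mol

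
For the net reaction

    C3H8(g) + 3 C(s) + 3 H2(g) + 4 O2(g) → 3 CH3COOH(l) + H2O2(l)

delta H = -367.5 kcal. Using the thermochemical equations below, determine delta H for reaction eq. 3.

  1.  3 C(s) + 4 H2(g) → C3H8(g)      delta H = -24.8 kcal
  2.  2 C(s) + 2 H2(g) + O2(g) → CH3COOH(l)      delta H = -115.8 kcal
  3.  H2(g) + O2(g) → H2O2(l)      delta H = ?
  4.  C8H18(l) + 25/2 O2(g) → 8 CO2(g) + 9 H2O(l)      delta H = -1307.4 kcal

delta H = -44.9 kcal

eq. 1 reversed: +24.8 kcal
eq. 2 × 3: (3)·(-115.8) = -347.4 kcal
eq. 3 as written: contributes x
eq. 4: not needed.
-367.5 = (+24.8) + (-347.4) + x
x = (-367.5 − (-322.6)) / (1) = -44.9 kcal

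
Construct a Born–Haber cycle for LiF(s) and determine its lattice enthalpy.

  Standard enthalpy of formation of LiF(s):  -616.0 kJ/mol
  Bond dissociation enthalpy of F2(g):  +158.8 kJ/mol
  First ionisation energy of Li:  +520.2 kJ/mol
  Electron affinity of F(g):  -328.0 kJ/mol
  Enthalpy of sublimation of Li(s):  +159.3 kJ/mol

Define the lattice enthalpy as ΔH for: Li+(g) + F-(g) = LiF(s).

U = -1046.9 kJ/mol

ΔHf° = 1·ΔHsub + 1·(ΣIE) + 1/2·D(F2) + 1·EA + U
-616.0 = 1·(+159.3) + 1·(+520.2) + 1/2·(+158.8) + 1·(-328.0) + U
U = -616.0 − (+430.9) = -1046.9 kJ/mol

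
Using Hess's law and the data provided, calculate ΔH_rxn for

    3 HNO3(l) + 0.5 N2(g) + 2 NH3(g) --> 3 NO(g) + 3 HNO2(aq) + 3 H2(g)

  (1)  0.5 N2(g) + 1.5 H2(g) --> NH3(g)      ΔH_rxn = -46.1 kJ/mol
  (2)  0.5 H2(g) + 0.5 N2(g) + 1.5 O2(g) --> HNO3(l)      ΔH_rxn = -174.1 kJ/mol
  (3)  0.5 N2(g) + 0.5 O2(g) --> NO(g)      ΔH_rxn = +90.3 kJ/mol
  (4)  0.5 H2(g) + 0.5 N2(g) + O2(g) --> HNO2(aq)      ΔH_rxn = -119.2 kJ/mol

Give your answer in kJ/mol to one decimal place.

ΔH_rxn = 527.8 kJ/mol

(1) reversed and × 2 (NH3(g) must end up as a reactant; scale by 2 for the 2 NH3(g)): (-2)·(-46.1) = +92.2 kJ/mol
(2) reversed and × 3 (reverse to put HNO3(l) on the reactant side; scale by 3 for the 3 HNO3(l)): (-3)·(-174.1) = +522.3 kJ/mol
(3) × 3 (scale by 3 for the 3 NO(g)): (3)·(+90.3) = +270.9 kJ/mol
(4) × 3 (scale by 3 for the 3 HNO2(aq)): (3)·(-119.2) = -357.6 kJ/mol
Summing the manipulated equations, ΔH_rxn = (+92.2) + (+522.3) + (+270.9) + (-357.6) = 527.8 kJ/mol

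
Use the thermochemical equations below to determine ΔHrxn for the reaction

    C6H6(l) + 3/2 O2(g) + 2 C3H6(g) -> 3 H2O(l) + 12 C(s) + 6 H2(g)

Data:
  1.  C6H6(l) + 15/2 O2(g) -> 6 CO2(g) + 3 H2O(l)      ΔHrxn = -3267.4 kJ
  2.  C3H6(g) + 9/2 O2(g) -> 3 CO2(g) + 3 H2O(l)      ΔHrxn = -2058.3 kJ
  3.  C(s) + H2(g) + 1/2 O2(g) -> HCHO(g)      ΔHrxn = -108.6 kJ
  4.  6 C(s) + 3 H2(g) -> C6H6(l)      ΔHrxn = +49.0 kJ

ΔHrxn = -947.2 kJ

eq. 1 reversed: +3267.4 kJ
eq. 2 × 2 (×2 to match 2 C3H6(g) in the target): (2)·(-2058.3) = -4116.6 kJ
eq. 3: not needed (HCHO(g) appears nowhere else).
eq. 4 reversed and × 2: (-2)·(+49.0) = -98.0 kJ
Since enthalpy is a state function, ΔHrxn = (-1)·(-3267.4) + (2)·(-2058.3) + (-2)·(+49.0) = -947.2 kJ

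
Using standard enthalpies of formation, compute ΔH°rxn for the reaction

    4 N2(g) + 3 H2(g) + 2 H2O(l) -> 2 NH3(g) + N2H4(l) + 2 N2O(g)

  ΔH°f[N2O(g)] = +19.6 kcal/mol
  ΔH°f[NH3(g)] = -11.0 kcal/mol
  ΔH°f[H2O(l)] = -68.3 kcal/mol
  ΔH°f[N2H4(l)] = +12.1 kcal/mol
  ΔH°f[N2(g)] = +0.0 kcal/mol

ΔH°rxn = 165.9 kcal/mol

Products: 2·(-11.0) + 1·(+12.1) + 2·(+19.6) = +29.3
Reactants: 4·(+0.0) + 3·(+0.0) + 2·(-68.3) = -136.6
ΔH°rxn = (+29.3) − (-136.6) = 165.9 kcal/mol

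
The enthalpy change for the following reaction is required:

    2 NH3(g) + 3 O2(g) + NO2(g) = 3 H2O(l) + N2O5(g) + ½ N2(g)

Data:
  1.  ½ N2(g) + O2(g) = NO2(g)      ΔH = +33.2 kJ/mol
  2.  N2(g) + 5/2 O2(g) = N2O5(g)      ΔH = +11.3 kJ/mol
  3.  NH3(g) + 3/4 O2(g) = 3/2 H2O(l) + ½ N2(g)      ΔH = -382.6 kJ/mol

ΔH = -787.1 kJ/mol

eq. 1 reversed (NO2(g) must end up as a reactant): -33.2 kJ/mol
eq. 2 as written (N2O5(g) already on the product side): +11.3 kJ/mol
eq. 3 × 2 (×2 to match 2 NH3(g) in the target): (2)·(-382.6) = -765.2 kJ/mol
ΔH = (-1)·(+33.2) + (1)·(+11.3) + (2)·(-382.6) = -787.1 kJ/mol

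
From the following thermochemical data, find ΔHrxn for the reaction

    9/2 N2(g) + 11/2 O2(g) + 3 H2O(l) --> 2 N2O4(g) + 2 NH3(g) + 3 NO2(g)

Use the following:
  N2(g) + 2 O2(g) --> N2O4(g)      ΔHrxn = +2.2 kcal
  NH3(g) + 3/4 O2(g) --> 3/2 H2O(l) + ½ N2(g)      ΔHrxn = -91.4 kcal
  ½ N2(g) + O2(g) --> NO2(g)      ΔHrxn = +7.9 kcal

equation 1 × 2 (scale by 2 for the 2 N2O4(g)): (2)·(+2.2) = +4.4 kcal
equation 2 reversed and × 2 (reverse to put NH3(g) on the product side; scale by 2 for the 2 NH3(g)): (-2)·(-91.4) = +182.8 kcal
equation 3 × 3 (scale by 3 for the 3 NO2(g)): (3)·(+7.9) = +23.7 kcal
Summing the manipulated equations, ΔHrxn = (+4.4) + (+182.8) + (+23.7) = 210.9 kcal

ΔHrxn = 210.9 kcal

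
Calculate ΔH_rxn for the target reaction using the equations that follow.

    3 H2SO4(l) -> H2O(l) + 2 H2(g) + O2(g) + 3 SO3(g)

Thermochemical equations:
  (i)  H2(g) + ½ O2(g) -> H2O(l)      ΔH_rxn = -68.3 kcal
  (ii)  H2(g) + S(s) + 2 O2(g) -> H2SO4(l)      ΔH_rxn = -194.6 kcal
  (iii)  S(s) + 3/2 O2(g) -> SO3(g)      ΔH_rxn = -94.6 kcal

(i) as written: -68.3 kcal
(ii) reversed and × 3: (-3)·(-194.6) = +583.8 kcal
(iii) × 3: (3)·(-94.6) = -283.8 kcal
Combining the equations, ΔH_rxn = (1)·(-68.3) + (-3)·(-194.6) + (3)·(-94.6) = 231.7 kcal

ΔH_rxn = 231.7 kcal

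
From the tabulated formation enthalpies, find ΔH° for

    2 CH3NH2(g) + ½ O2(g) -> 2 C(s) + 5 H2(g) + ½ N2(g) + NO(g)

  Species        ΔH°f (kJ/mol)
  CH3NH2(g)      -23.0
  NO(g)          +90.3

Products: 2·(+0.0) + 5·(+0.0) + 1/2·(+0.0) + 1·(+90.3) = +90.3
Reactants: 2·(-23.0) + 1/2·(+0.0) = -46.0
ΔH° = (+90.3) − (-46.0) = 136.3 kJ/mol

ΔH° = 136.3 kJ/mol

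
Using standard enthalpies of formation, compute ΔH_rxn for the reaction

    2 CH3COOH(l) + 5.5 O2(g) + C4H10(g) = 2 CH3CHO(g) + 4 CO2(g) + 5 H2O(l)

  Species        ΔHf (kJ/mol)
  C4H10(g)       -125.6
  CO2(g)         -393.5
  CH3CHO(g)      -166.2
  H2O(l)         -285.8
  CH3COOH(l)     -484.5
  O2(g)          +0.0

Products: 2·(-166.2) + 4·(-393.5) + 5·(-285.8) = -3335.4
Reactants: 2·(-484.5) + 11/2·(+0.0) + 1·(-125.6) = -1094.6
ΔH_rxn = (-3335.4) − (-1094.6) = -2240.8 kJ/mol

ΔH_rxn = -2240.8 kJ/mol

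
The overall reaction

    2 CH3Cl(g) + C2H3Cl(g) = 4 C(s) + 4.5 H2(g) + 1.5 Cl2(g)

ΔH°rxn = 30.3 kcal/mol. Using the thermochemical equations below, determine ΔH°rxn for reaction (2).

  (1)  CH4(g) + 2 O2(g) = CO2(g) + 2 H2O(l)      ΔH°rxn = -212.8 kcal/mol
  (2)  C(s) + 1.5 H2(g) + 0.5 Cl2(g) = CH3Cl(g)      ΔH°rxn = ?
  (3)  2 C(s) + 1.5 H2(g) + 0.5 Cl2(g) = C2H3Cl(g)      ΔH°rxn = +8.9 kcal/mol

ΔH°rxn = -19.6 kcal/mol

(1): not needed (H2O(l) appears nowhere else).
(2) reversed and × 2 (reverse to put CH3Cl(g) on the reactant side; scale by 2 for the 2 CH3Cl(g)): contributes −2·x
(3) reversed (C2H3Cl(g) must end up as a reactant): -8.9 kcal/mol
+30.3 = (-8.9) − 2·x
x = (+30.3 − (-8.9)) / (-2) = -19.6 kcal/mol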